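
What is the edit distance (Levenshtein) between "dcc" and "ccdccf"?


Computing edit distance: "dcc" -> "ccdccf"
DP table:
           c    c    d    c    c    f
      0    1    2    3    4    5    6
  d   1    1    2    2    3    4    5
  c   2    1    1    2    2    3    4
  c   3    2    1    2    2    2    3
Edit distance = dp[3][6] = 3

3


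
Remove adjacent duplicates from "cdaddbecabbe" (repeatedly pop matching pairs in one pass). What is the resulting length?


Input: cdaddbecabbe
Stack-based adjacent duplicate removal:
  Read 'c': push. Stack: c
  Read 'd': push. Stack: cd
  Read 'a': push. Stack: cda
  Read 'd': push. Stack: cdad
  Read 'd': matches stack top 'd' => pop. Stack: cda
  Read 'b': push. Stack: cdab
  Read 'e': push. Stack: cdabe
  Read 'c': push. Stack: cdabec
  Read 'a': push. Stack: cdabeca
  Read 'b': push. Stack: cdabecab
  Read 'b': matches stack top 'b' => pop. Stack: cdabeca
  Read 'e': push. Stack: cdabecae
Final stack: "cdabecae" (length 8)

8


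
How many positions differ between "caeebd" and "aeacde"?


Comparing "caeebd" and "aeacde" position by position:
  Position 0: 'c' vs 'a' => DIFFER
  Position 1: 'a' vs 'e' => DIFFER
  Position 2: 'e' vs 'a' => DIFFER
  Position 3: 'e' vs 'c' => DIFFER
  Position 4: 'b' vs 'd' => DIFFER
  Position 5: 'd' vs 'e' => DIFFER
Positions that differ: 6

6


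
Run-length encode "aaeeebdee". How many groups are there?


Input: aaeeebdee
Scanning for consecutive runs:
  Group 1: 'a' x 2 (positions 0-1)
  Group 2: 'e' x 3 (positions 2-4)
  Group 3: 'b' x 1 (positions 5-5)
  Group 4: 'd' x 1 (positions 6-6)
  Group 5: 'e' x 2 (positions 7-8)
Total groups: 5

5


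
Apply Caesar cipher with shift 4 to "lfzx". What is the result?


Caesar cipher: shift "lfzx" by 4
  'l' (pos 11) + 4 = pos 15 = 'p'
  'f' (pos 5) + 4 = pos 9 = 'j'
  'z' (pos 25) + 4 = pos 3 = 'd'
  'x' (pos 23) + 4 = pos 1 = 'b'
Result: pjdb

pjdb


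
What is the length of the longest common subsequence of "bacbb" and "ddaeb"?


LCS of "bacbb" and "ddaeb"
DP table:
           d    d    a    e    b
      0    0    0    0    0    0
  b   0    0    0    0    0    1
  a   0    0    0    1    1    1
  c   0    0    0    1    1    1
  b   0    0    0    1    1    2
  b   0    0    0    1    1    2
LCS length = dp[5][5] = 2

2


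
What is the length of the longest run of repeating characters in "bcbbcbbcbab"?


Input: "bcbbcbbcbab"
Scanning for longest run:
  Position 1 ('c'): new char, reset run to 1
  Position 2 ('b'): new char, reset run to 1
  Position 3 ('b'): continues run of 'b', length=2
  Position 4 ('c'): new char, reset run to 1
  Position 5 ('b'): new char, reset run to 1
  Position 6 ('b'): continues run of 'b', length=2
  Position 7 ('c'): new char, reset run to 1
  Position 8 ('b'): new char, reset run to 1
  Position 9 ('a'): new char, reset run to 1
  Position 10 ('b'): new char, reset run to 1
Longest run: 'b' with length 2

2


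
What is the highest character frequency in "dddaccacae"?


Input: dddaccacae
Character counts:
  'a': 3
  'c': 3
  'd': 3
  'e': 1
Maximum frequency: 3

3


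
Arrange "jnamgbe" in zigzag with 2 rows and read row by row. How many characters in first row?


Zigzag "jnamgbe" into 2 rows:
Placing characters:
  'j' => row 0
  'n' => row 1
  'a' => row 0
  'm' => row 1
  'g' => row 0
  'b' => row 1
  'e' => row 0
Rows:
  Row 0: "jage"
  Row 1: "nmb"
First row length: 4

4


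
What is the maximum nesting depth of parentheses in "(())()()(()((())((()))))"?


Input: "(())()()(()((())((()))))"
Tracking depth:
  Position 0 '(': depth becomes 1
  Position 1 '(': depth becomes 2
  Position 2 ')': depth becomes 1
  Position 3 ')': depth becomes 0
  Position 4 '(': depth becomes 1
  Position 5 ')': depth becomes 0
  Position 6 '(': depth becomes 1
  Position 7 ')': depth becomes 0
  Position 8 '(': depth becomes 1
  Position 9 '(': depth becomes 2
  Position 10 ')': depth becomes 1
  Position 11 '(': depth becomes 2
  Position 12 '(': depth becomes 3
  Position 13 '(': depth becomes 4
  Position 14 ')': depth becomes 3
  Position 15 ')': depth becomes 2
  Position 16 '(': depth becomes 3
  Position 17 '(': depth becomes 4
  Position 18 '(': depth becomes 5
  Position 19 ')': depth becomes 4
  Position 20 ')': depth becomes 3
  Position 21 ')': depth becomes 2
  Position 22 ')': depth becomes 1
  Position 23 ')': depth becomes 0
Maximum depth reached: 5

5


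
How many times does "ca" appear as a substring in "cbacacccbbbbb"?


Searching for "ca" in "cbacacccbbbbb"
Scanning each position:
  Position 0: "cb" => no
  Position 1: "ba" => no
  Position 2: "ac" => no
  Position 3: "ca" => MATCH
  Position 4: "ac" => no
  Position 5: "cc" => no
  Position 6: "cc" => no
  Position 7: "cb" => no
  Position 8: "bb" => no
  Position 9: "bb" => no
  Position 10: "bb" => no
  Position 11: "bb" => no
Total occurrences: 1

1


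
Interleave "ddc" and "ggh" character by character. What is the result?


Interleaving "ddc" and "ggh":
  Position 0: 'd' from first, 'g' from second => "dg"
  Position 1: 'd' from first, 'g' from second => "dg"
  Position 2: 'c' from first, 'h' from second => "ch"
Result: dgdgch

dgdgch


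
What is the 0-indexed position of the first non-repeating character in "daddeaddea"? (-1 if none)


Input: daddeaddea
Character frequencies:
  'a': 3
  'd': 5
  'e': 2
Scanning left to right for freq == 1:
  Position 0 ('d'): freq=5, skip
  Position 1 ('a'): freq=3, skip
  Position 2 ('d'): freq=5, skip
  Position 3 ('d'): freq=5, skip
  Position 4 ('e'): freq=2, skip
  Position 5 ('a'): freq=3, skip
  Position 6 ('d'): freq=5, skip
  Position 7 ('d'): freq=5, skip
  Position 8 ('e'): freq=2, skip
  Position 9 ('a'): freq=3, skip
  No unique character found => answer = -1

-1


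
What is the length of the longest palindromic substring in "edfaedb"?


Input: "edfaedb"
Checking substrings for palindromes:
  No multi-char palindromic substrings found
Longest palindromic substring: "e" with length 1

1


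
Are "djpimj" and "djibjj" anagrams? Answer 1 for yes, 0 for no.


Strings: "djpimj", "djibjj"
Sorted first:  dijjmp
Sorted second: bdijjj
Differ at position 0: 'd' vs 'b' => not anagrams

0


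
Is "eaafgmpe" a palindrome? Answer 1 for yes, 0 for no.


Input: eaafgmpe
Reversed: epmgfaae
  Compare pos 0 ('e') with pos 7 ('e'): match
  Compare pos 1 ('a') with pos 6 ('p'): MISMATCH
  Compare pos 2 ('a') with pos 5 ('m'): MISMATCH
  Compare pos 3 ('f') with pos 4 ('g'): MISMATCH
Result: not a palindrome

0


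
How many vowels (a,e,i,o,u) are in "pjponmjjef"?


Input: pjponmjjef
Checking each character:
  'p' at position 0: consonant
  'j' at position 1: consonant
  'p' at position 2: consonant
  'o' at position 3: vowel (running total: 1)
  'n' at position 4: consonant
  'm' at position 5: consonant
  'j' at position 6: consonant
  'j' at position 7: consonant
  'e' at position 8: vowel (running total: 2)
  'f' at position 9: consonant
Total vowels: 2

2


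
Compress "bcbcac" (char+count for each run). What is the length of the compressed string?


Input: bcbcac
Runs:
  'b' x 1 => "b1"
  'c' x 1 => "c1"
  'b' x 1 => "b1"
  'c' x 1 => "c1"
  'a' x 1 => "a1"
  'c' x 1 => "c1"
Compressed: "b1c1b1c1a1c1"
Compressed length: 12

12


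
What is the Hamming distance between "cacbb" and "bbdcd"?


Comparing "cacbb" and "bbdcd" position by position:
  Position 0: 'c' vs 'b' => differ
  Position 1: 'a' vs 'b' => differ
  Position 2: 'c' vs 'd' => differ
  Position 3: 'b' vs 'c' => differ
  Position 4: 'b' vs 'd' => differ
Total differences (Hamming distance): 5

5


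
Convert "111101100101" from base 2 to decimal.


Input: "111101100101" in base 2
Positional expansion:
  Digit '1' (value 1) x 2^11 = 2048
  Digit '1' (value 1) x 2^10 = 1024
  Digit '1' (value 1) x 2^9 = 512
  Digit '1' (value 1) x 2^8 = 256
  Digit '0' (value 0) x 2^7 = 0
  Digit '1' (value 1) x 2^6 = 64
  Digit '1' (value 1) x 2^5 = 32
  Digit '0' (value 0) x 2^4 = 0
  Digit '0' (value 0) x 2^3 = 0
  Digit '1' (value 1) x 2^2 = 4
  Digit '0' (value 0) x 2^1 = 0
  Digit '1' (value 1) x 2^0 = 1
Sum = 3941

3941


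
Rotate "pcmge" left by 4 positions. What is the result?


Input: "pcmge", rotate left by 4
First 4 characters: "pcmg"
Remaining characters: "e"
Concatenate remaining + first: "e" + "pcmg" = "epcmg"

epcmg


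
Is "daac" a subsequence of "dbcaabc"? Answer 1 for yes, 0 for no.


Check if "daac" is a subsequence of "dbcaabc"
Greedy scan:
  Position 0 ('d'): matches sub[0] = 'd'
  Position 1 ('b'): no match needed
  Position 2 ('c'): no match needed
  Position 3 ('a'): matches sub[1] = 'a'
  Position 4 ('a'): matches sub[2] = 'a'
  Position 5 ('b'): no match needed
  Position 6 ('c'): matches sub[3] = 'c'
All 4 characters matched => is a subsequence

1


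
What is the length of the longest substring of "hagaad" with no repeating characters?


Input: "hagaad"
Sliding window (track last position of each char):
  Position 0 ('h'): window [0,0] length 1 -- new best
  Position 1 ('a'): window [0,1] length 2 -- new best
  Position 2 ('g'): window [0,2] length 3 -- new best
  Position 3 ('a'): repeat (last at 1), move window start to 2
  Position 3 ('a'): window [2,3] length 2
  Position 4 ('a'): repeat (last at 3), move window start to 4
  Position 4 ('a'): window [4,4] length 1
  Position 5 ('d'): window [4,5] length 2
Longest substring with no repeats: "hag" with length 3

3


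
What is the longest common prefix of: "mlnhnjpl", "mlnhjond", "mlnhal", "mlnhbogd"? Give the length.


Words: mlnhnjpl, mlnhjond, mlnhal, mlnhbogd
  Position 0: all 'm' => match
  Position 1: all 'l' => match
  Position 2: all 'n' => match
  Position 3: all 'h' => match
  Position 4: ('n', 'j', 'a', 'b') => mismatch, stop
LCP = "mlnh" (length 4)

4


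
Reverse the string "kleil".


Input: kleil
Reading characters right to left:
  Position 4: 'l'
  Position 3: 'i'
  Position 2: 'e'
  Position 1: 'l'
  Position 0: 'k'
Reversed: lielk

lielk


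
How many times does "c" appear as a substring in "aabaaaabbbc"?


Searching for "c" in "aabaaaabbbc"
Scanning each position:
  Position 0: "a" => no
  Position 1: "a" => no
  Position 2: "b" => no
  Position 3: "a" => no
  Position 4: "a" => no
  Position 5: "a" => no
  Position 6: "a" => no
  Position 7: "b" => no
  Position 8: "b" => no
  Position 9: "b" => no
  Position 10: "c" => MATCH
Total occurrences: 1

1


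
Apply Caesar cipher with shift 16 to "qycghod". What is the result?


Caesar cipher: shift "qycghod" by 16
  'q' (pos 16) + 16 = pos 6 = 'g'
  'y' (pos 24) + 16 = pos 14 = 'o'
  'c' (pos 2) + 16 = pos 18 = 's'
  'g' (pos 6) + 16 = pos 22 = 'w'
  'h' (pos 7) + 16 = pos 23 = 'x'
  'o' (pos 14) + 16 = pos 4 = 'e'
  'd' (pos 3) + 16 = pos 19 = 't'
Result: goswxet

goswxet


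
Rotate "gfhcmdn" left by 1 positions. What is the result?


Input: "gfhcmdn", rotate left by 1
First 1 characters: "g"
Remaining characters: "fhcmdn"
Concatenate remaining + first: "fhcmdn" + "g" = "fhcmdng"

fhcmdng


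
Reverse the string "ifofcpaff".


Input: ifofcpaff
Reading characters right to left:
  Position 8: 'f'
  Position 7: 'f'
  Position 6: 'a'
  Position 5: 'p'
  Position 4: 'c'
  Position 3: 'f'
  Position 2: 'o'
  Position 1: 'f'
  Position 0: 'i'
Reversed: ffapcfofi

ffapcfofi


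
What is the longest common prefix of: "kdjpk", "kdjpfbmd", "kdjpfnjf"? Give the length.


Words: kdjpk, kdjpfbmd, kdjpfnjf
  Position 0: all 'k' => match
  Position 1: all 'd' => match
  Position 2: all 'j' => match
  Position 3: all 'p' => match
  Position 4: ('k', 'f', 'f') => mismatch, stop
LCP = "kdjp" (length 4)

4


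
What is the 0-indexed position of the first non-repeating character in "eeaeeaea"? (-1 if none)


Input: eeaeeaea
Character frequencies:
  'a': 3
  'e': 5
Scanning left to right for freq == 1:
  Position 0 ('e'): freq=5, skip
  Position 1 ('e'): freq=5, skip
  Position 2 ('a'): freq=3, skip
  Position 3 ('e'): freq=5, skip
  Position 4 ('e'): freq=5, skip
  Position 5 ('a'): freq=3, skip
  Position 6 ('e'): freq=5, skip
  Position 7 ('a'): freq=3, skip
  No unique character found => answer = -1

-1


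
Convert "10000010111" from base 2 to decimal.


Input: "10000010111" in base 2
Positional expansion:
  Digit '1' (value 1) x 2^10 = 1024
  Digit '0' (value 0) x 2^9 = 0
  Digit '0' (value 0) x 2^8 = 0
  Digit '0' (value 0) x 2^7 = 0
  Digit '0' (value 0) x 2^6 = 0
  Digit '0' (value 0) x 2^5 = 0
  Digit '1' (value 1) x 2^4 = 16
  Digit '0' (value 0) x 2^3 = 0
  Digit '1' (value 1) x 2^2 = 4
  Digit '1' (value 1) x 2^1 = 2
  Digit '1' (value 1) x 2^0 = 1
Sum = 1047

1047


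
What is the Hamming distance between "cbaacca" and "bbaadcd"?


Comparing "cbaacca" and "bbaadcd" position by position:
  Position 0: 'c' vs 'b' => differ
  Position 1: 'b' vs 'b' => same
  Position 2: 'a' vs 'a' => same
  Position 3: 'a' vs 'a' => same
  Position 4: 'c' vs 'd' => differ
  Position 5: 'c' vs 'c' => same
  Position 6: 'a' vs 'd' => differ
Total differences (Hamming distance): 3

3


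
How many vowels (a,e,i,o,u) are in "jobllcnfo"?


Input: jobllcnfo
Checking each character:
  'j' at position 0: consonant
  'o' at position 1: vowel (running total: 1)
  'b' at position 2: consonant
  'l' at position 3: consonant
  'l' at position 4: consonant
  'c' at position 5: consonant
  'n' at position 6: consonant
  'f' at position 7: consonant
  'o' at position 8: vowel (running total: 2)
Total vowels: 2

2


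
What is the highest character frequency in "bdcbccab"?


Input: bdcbccab
Character counts:
  'a': 1
  'b': 3
  'c': 3
  'd': 1
Maximum frequency: 3

3


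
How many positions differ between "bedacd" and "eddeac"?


Comparing "bedacd" and "eddeac" position by position:
  Position 0: 'b' vs 'e' => DIFFER
  Position 1: 'e' vs 'd' => DIFFER
  Position 2: 'd' vs 'd' => same
  Position 3: 'a' vs 'e' => DIFFER
  Position 4: 'c' vs 'a' => DIFFER
  Position 5: 'd' vs 'c' => DIFFER
Positions that differ: 5

5


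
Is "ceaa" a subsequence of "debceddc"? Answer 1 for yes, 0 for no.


Check if "ceaa" is a subsequence of "debceddc"
Greedy scan:
  Position 0 ('d'): no match needed
  Position 1 ('e'): no match needed
  Position 2 ('b'): no match needed
  Position 3 ('c'): matches sub[0] = 'c'
  Position 4 ('e'): matches sub[1] = 'e'
  Position 5 ('d'): no match needed
  Position 6 ('d'): no match needed
  Position 7 ('c'): no match needed
Only matched 2/4 characters => not a subsequence

0


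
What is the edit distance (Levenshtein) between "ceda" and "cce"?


Computing edit distance: "ceda" -> "cce"
DP table:
           c    c    e
      0    1    2    3
  c   1    0    1    2
  e   2    1    1    1
  d   3    2    2    2
  a   4    3    3    3
Edit distance = dp[4][3] = 3

3


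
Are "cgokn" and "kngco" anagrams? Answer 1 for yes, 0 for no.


Strings: "cgokn", "kngco"
Sorted first:  cgkno
Sorted second: cgkno
Sorted forms match => anagrams

1


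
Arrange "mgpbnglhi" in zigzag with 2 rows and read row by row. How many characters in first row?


Zigzag "mgpbnglhi" into 2 rows:
Placing characters:
  'm' => row 0
  'g' => row 1
  'p' => row 0
  'b' => row 1
  'n' => row 0
  'g' => row 1
  'l' => row 0
  'h' => row 1
  'i' => row 0
Rows:
  Row 0: "mpnli"
  Row 1: "gbgh"
First row length: 5

5


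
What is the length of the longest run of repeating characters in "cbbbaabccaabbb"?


Input: "cbbbaabccaabbb"
Scanning for longest run:
  Position 1 ('b'): new char, reset run to 1
  Position 2 ('b'): continues run of 'b', length=2
  Position 3 ('b'): continues run of 'b', length=3
  Position 4 ('a'): new char, reset run to 1
  Position 5 ('a'): continues run of 'a', length=2
  Position 6 ('b'): new char, reset run to 1
  Position 7 ('c'): new char, reset run to 1
  Position 8 ('c'): continues run of 'c', length=2
  Position 9 ('a'): new char, reset run to 1
  Position 10 ('a'): continues run of 'a', length=2
  Position 11 ('b'): new char, reset run to 1
  Position 12 ('b'): continues run of 'b', length=2
  Position 13 ('b'): continues run of 'b', length=3
Longest run: 'b' with length 3

3


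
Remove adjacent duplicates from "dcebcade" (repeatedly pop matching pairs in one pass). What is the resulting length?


Input: dcebcade
Stack-based adjacent duplicate removal:
  Read 'd': push. Stack: d
  Read 'c': push. Stack: dc
  Read 'e': push. Stack: dce
  Read 'b': push. Stack: dceb
  Read 'c': push. Stack: dcebc
  Read 'a': push. Stack: dcebca
  Read 'd': push. Stack: dcebcad
  Read 'e': push. Stack: dcebcade
Final stack: "dcebcade" (length 8)

8


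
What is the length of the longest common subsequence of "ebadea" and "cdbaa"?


LCS of "ebadea" and "cdbaa"
DP table:
           c    d    b    a    a
      0    0    0    0    0    0
  e   0    0    0    0    0    0
  b   0    0    0    1    1    1
  a   0    0    0    1    2    2
  d   0    0    1    1    2    2
  e   0    0    1    1    2    2
  a   0    0    1    1    2    3
LCS length = dp[6][5] = 3

3


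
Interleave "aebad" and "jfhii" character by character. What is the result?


Interleaving "aebad" and "jfhii":
  Position 0: 'a' from first, 'j' from second => "aj"
  Position 1: 'e' from first, 'f' from second => "ef"
  Position 2: 'b' from first, 'h' from second => "bh"
  Position 3: 'a' from first, 'i' from second => "ai"
  Position 4: 'd' from first, 'i' from second => "di"
Result: ajefbhaidi

ajefbhaidi


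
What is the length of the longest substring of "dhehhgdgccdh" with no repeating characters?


Input: "dhehhgdgccdh"
Sliding window (track last position of each char):
  Position 0 ('d'): window [0,0] length 1 -- new best
  Position 1 ('h'): window [0,1] length 2 -- new best
  Position 2 ('e'): window [0,2] length 3 -- new best
  Position 3 ('h'): repeat (last at 1), move window start to 2
  Position 3 ('h'): window [2,3] length 2
  Position 4 ('h'): repeat (last at 3), move window start to 4
  Position 4 ('h'): window [4,4] length 1
  Position 5 ('g'): window [4,5] length 2
  Position 6 ('d'): window [4,6] length 3
  Position 7 ('g'): repeat (last at 5), move window start to 6
  Position 7 ('g'): window [6,7] length 2
  Position 8 ('c'): window [6,8] length 3
  Position 9 ('c'): repeat (last at 8), move window start to 9
  Position 9 ('c'): window [9,9] length 1
  Position 10 ('d'): window [9,10] length 2
  Position 11 ('h'): window [9,11] length 3
Longest substring with no repeats: "dhe" with length 3

3


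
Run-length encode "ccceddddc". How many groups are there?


Input: ccceddddc
Scanning for consecutive runs:
  Group 1: 'c' x 3 (positions 0-2)
  Group 2: 'e' x 1 (positions 3-3)
  Group 3: 'd' x 4 (positions 4-7)
  Group 4: 'c' x 1 (positions 8-8)
Total groups: 4

4


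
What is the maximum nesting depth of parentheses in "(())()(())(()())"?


Input: "(())()(())(()())"
Tracking depth:
  Position 0 '(': depth becomes 1
  Position 1 '(': depth becomes 2
  Position 2 ')': depth becomes 1
  Position 3 ')': depth becomes 0
  Position 4 '(': depth becomes 1
  Position 5 ')': depth becomes 0
  Position 6 '(': depth becomes 1
  Position 7 '(': depth becomes 2
  Position 8 ')': depth becomes 1
  Position 9 ')': depth becomes 0
  Position 10 '(': depth becomes 1
  Position 11 '(': depth becomes 2
  Position 12 ')': depth becomes 1
  Position 13 '(': depth becomes 2
  Position 14 ')': depth becomes 1
  Position 15 ')': depth becomes 0
Maximum depth reached: 2

2


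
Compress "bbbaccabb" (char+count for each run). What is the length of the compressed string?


Input: bbbaccabb
Runs:
  'b' x 3 => "b3"
  'a' x 1 => "a1"
  'c' x 2 => "c2"
  'a' x 1 => "a1"
  'b' x 2 => "b2"
Compressed: "b3a1c2a1b2"
Compressed length: 10

10


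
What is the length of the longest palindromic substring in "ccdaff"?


Input: "ccdaff"
Checking substrings for palindromes:
  [0:2] "cc" (len 2) => palindrome
  [4:6] "ff" (len 2) => palindrome
Longest palindromic substring: "cc" with length 2

2


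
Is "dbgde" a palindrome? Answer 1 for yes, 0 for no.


Input: dbgde
Reversed: edgbd
  Compare pos 0 ('d') with pos 4 ('e'): MISMATCH
  Compare pos 1 ('b') with pos 3 ('d'): MISMATCH
Result: not a palindrome

0


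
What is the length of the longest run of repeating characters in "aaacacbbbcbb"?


Input: "aaacacbbbcbb"
Scanning for longest run:
  Position 1 ('a'): continues run of 'a', length=2
  Position 2 ('a'): continues run of 'a', length=3
  Position 3 ('c'): new char, reset run to 1
  Position 4 ('a'): new char, reset run to 1
  Position 5 ('c'): new char, reset run to 1
  Position 6 ('b'): new char, reset run to 1
  Position 7 ('b'): continues run of 'b', length=2
  Position 8 ('b'): continues run of 'b', length=3
  Position 9 ('c'): new char, reset run to 1
  Position 10 ('b'): new char, reset run to 1
  Position 11 ('b'): continues run of 'b', length=2
Longest run: 'a' with length 3

3


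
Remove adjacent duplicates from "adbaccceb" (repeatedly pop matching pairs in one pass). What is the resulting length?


Input: adbaccceb
Stack-based adjacent duplicate removal:
  Read 'a': push. Stack: a
  Read 'd': push. Stack: ad
  Read 'b': push. Stack: adb
  Read 'a': push. Stack: adba
  Read 'c': push. Stack: adbac
  Read 'c': matches stack top 'c' => pop. Stack: adba
  Read 'c': push. Stack: adbac
  Read 'e': push. Stack: adbace
  Read 'b': push. Stack: adbaceb
Final stack: "adbaceb" (length 7)

7


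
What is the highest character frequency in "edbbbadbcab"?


Input: edbbbadbcab
Character counts:
  'a': 2
  'b': 5
  'c': 1
  'd': 2
  'e': 1
Maximum frequency: 5

5


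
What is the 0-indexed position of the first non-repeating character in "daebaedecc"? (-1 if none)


Input: daebaedecc
Character frequencies:
  'a': 2
  'b': 1
  'c': 2
  'd': 2
  'e': 3
Scanning left to right for freq == 1:
  Position 0 ('d'): freq=2, skip
  Position 1 ('a'): freq=2, skip
  Position 2 ('e'): freq=3, skip
  Position 3 ('b'): unique! => answer = 3

3


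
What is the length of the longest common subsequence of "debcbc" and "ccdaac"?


LCS of "debcbc" and "ccdaac"
DP table:
           c    c    d    a    a    c
      0    0    0    0    0    0    0
  d   0    0    0    1    1    1    1
  e   0    0    0    1    1    1    1
  b   0    0    0    1    1    1    1
  c   0    1    1    1    1    1    2
  b   0    1    1    1    1    1    2
  c   0    1    2    2    2    2    2
LCS length = dp[6][6] = 2

2


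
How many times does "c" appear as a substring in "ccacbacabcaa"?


Searching for "c" in "ccacbacabcaa"
Scanning each position:
  Position 0: "c" => MATCH
  Position 1: "c" => MATCH
  Position 2: "a" => no
  Position 3: "c" => MATCH
  Position 4: "b" => no
  Position 5: "a" => no
  Position 6: "c" => MATCH
  Position 7: "a" => no
  Position 8: "b" => no
  Position 9: "c" => MATCH
  Position 10: "a" => no
  Position 11: "a" => no
Total occurrences: 5

5


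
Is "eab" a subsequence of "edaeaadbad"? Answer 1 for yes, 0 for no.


Check if "eab" is a subsequence of "edaeaadbad"
Greedy scan:
  Position 0 ('e'): matches sub[0] = 'e'
  Position 1 ('d'): no match needed
  Position 2 ('a'): matches sub[1] = 'a'
  Position 3 ('e'): no match needed
  Position 4 ('a'): no match needed
  Position 5 ('a'): no match needed
  Position 6 ('d'): no match needed
  Position 7 ('b'): matches sub[2] = 'b'
  Position 8 ('a'): no match needed
  Position 9 ('d'): no match needed
All 3 characters matched => is a subsequence

1


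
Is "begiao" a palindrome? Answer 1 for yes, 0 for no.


Input: begiao
Reversed: oaigeb
  Compare pos 0 ('b') with pos 5 ('o'): MISMATCH
  Compare pos 1 ('e') with pos 4 ('a'): MISMATCH
  Compare pos 2 ('g') with pos 3 ('i'): MISMATCH
Result: not a palindrome

0


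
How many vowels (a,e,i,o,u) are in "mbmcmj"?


Input: mbmcmj
Checking each character:
  'm' at position 0: consonant
  'b' at position 1: consonant
  'm' at position 2: consonant
  'c' at position 3: consonant
  'm' at position 4: consonant
  'j' at position 5: consonant
Total vowels: 0

0


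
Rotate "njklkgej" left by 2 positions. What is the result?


Input: "njklkgej", rotate left by 2
First 2 characters: "nj"
Remaining characters: "klkgej"
Concatenate remaining + first: "klkgej" + "nj" = "klkgejnj"

klkgejnj


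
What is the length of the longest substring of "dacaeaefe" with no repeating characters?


Input: "dacaeaefe"
Sliding window (track last position of each char):
  Position 0 ('d'): window [0,0] length 1 -- new best
  Position 1 ('a'): window [0,1] length 2 -- new best
  Position 2 ('c'): window [0,2] length 3 -- new best
  Position 3 ('a'): repeat (last at 1), move window start to 2
  Position 3 ('a'): window [2,3] length 2
  Position 4 ('e'): window [2,4] length 3
  Position 5 ('a'): repeat (last at 3), move window start to 4
  Position 5 ('a'): window [4,5] length 2
  Position 6 ('e'): repeat (last at 4), move window start to 5
  Position 6 ('e'): window [5,6] length 2
  Position 7 ('f'): window [5,7] length 3
  Position 8 ('e'): repeat (last at 6), move window start to 7
  Position 8 ('e'): window [7,8] length 2
Longest substring with no repeats: "dac" with length 3

3


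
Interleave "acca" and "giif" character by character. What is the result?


Interleaving "acca" and "giif":
  Position 0: 'a' from first, 'g' from second => "ag"
  Position 1: 'c' from first, 'i' from second => "ci"
  Position 2: 'c' from first, 'i' from second => "ci"
  Position 3: 'a' from first, 'f' from second => "af"
Result: agciciaf

agciciaf


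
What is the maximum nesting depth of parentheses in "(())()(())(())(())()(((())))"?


Input: "(())()(())(())(())()(((())))"
Tracking depth:
  Position 0 '(': depth becomes 1
  Position 1 '(': depth becomes 2
  Position 2 ')': depth becomes 1
  Position 3 ')': depth becomes 0
  Position 4 '(': depth becomes 1
  Position 5 ')': depth becomes 0
  Position 6 '(': depth becomes 1
  Position 7 '(': depth becomes 2
  Position 8 ')': depth becomes 1
  Position 9 ')': depth becomes 0
  Position 10 '(': depth becomes 1
  Position 11 '(': depth becomes 2
  Position 12 ')': depth becomes 1
  Position 13 ')': depth becomes 0
  Position 14 '(': depth becomes 1
  Position 15 '(': depth becomes 2
  Position 16 ')': depth becomes 1
  Position 17 ')': depth becomes 0
  Position 18 '(': depth becomes 1
  Position 19 ')': depth becomes 0
  Position 20 '(': depth becomes 1
  Position 21 '(': depth becomes 2
  Position 22 '(': depth becomes 3
  Position 23 '(': depth becomes 4
  Position 24 ')': depth becomes 3
  Position 25 ')': depth becomes 2
  Position 26 ')': depth becomes 1
  Position 27 ')': depth becomes 0
Maximum depth reached: 4

4


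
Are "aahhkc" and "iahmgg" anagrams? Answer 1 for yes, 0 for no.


Strings: "aahhkc", "iahmgg"
Sorted first:  aachhk
Sorted second: agghim
Differ at position 1: 'a' vs 'g' => not anagrams

0


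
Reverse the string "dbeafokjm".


Input: dbeafokjm
Reading characters right to left:
  Position 8: 'm'
  Position 7: 'j'
  Position 6: 'k'
  Position 5: 'o'
  Position 4: 'f'
  Position 3: 'a'
  Position 2: 'e'
  Position 1: 'b'
  Position 0: 'd'
Reversed: mjkofaebd

mjkofaebd


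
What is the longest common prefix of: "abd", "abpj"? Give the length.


Words: abd, abpj
  Position 0: all 'a' => match
  Position 1: all 'b' => match
  Position 2: ('d', 'p') => mismatch, stop
LCP = "ab" (length 2)

2


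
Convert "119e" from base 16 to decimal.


Input: "119e" in base 16
Positional expansion:
  Digit '1' (value 1) x 16^3 = 4096
  Digit '1' (value 1) x 16^2 = 256
  Digit '9' (value 9) x 16^1 = 144
  Digit 'e' (value 14) x 16^0 = 14
Sum = 4510

4510


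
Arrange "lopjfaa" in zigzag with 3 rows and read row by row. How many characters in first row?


Zigzag "lopjfaa" into 3 rows:
Placing characters:
  'l' => row 0
  'o' => row 1
  'p' => row 2
  'j' => row 1
  'f' => row 0
  'a' => row 1
  'a' => row 2
Rows:
  Row 0: "lf"
  Row 1: "oja"
  Row 2: "pa"
First row length: 2

2


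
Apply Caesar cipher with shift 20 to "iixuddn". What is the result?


Caesar cipher: shift "iixuddn" by 20
  'i' (pos 8) + 20 = pos 2 = 'c'
  'i' (pos 8) + 20 = pos 2 = 'c'
  'x' (pos 23) + 20 = pos 17 = 'r'
  'u' (pos 20) + 20 = pos 14 = 'o'
  'd' (pos 3) + 20 = pos 23 = 'x'
  'd' (pos 3) + 20 = pos 23 = 'x'
  'n' (pos 13) + 20 = pos 7 = 'h'
Result: ccroxxh

ccroxxh


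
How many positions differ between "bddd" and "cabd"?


Comparing "bddd" and "cabd" position by position:
  Position 0: 'b' vs 'c' => DIFFER
  Position 1: 'd' vs 'a' => DIFFER
  Position 2: 'd' vs 'b' => DIFFER
  Position 3: 'd' vs 'd' => same
Positions that differ: 3

3


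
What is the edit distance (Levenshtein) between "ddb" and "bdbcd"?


Computing edit distance: "ddb" -> "bdbcd"
DP table:
           b    d    b    c    d
      0    1    2    3    4    5
  d   1    1    1    2    3    4
  d   2    2    1    2    3    3
  b   3    2    2    1    2    3
Edit distance = dp[3][5] = 3

3


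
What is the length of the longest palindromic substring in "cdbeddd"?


Input: "cdbeddd"
Checking substrings for palindromes:
  [4:7] "ddd" (len 3) => palindrome
  [4:6] "dd" (len 2) => palindrome
  [5:7] "dd" (len 2) => palindrome
Longest palindromic substring: "ddd" with length 3

3


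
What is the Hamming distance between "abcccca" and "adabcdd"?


Comparing "abcccca" and "adabcdd" position by position:
  Position 0: 'a' vs 'a' => same
  Position 1: 'b' vs 'd' => differ
  Position 2: 'c' vs 'a' => differ
  Position 3: 'c' vs 'b' => differ
  Position 4: 'c' vs 'c' => same
  Position 5: 'c' vs 'd' => differ
  Position 6: 'a' vs 'd' => differ
Total differences (Hamming distance): 5

5


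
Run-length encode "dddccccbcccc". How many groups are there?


Input: dddccccbcccc
Scanning for consecutive runs:
  Group 1: 'd' x 3 (positions 0-2)
  Group 2: 'c' x 4 (positions 3-6)
  Group 3: 'b' x 1 (positions 7-7)
  Group 4: 'c' x 4 (positions 8-11)
Total groups: 4

4


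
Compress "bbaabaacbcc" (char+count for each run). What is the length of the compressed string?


Input: bbaabaacbcc
Runs:
  'b' x 2 => "b2"
  'a' x 2 => "a2"
  'b' x 1 => "b1"
  'a' x 2 => "a2"
  'c' x 1 => "c1"
  'b' x 1 => "b1"
  'c' x 2 => "c2"
Compressed: "b2a2b1a2c1b1c2"
Compressed length: 14

14


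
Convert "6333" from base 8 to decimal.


Input: "6333" in base 8
Positional expansion:
  Digit '6' (value 6) x 8^3 = 3072
  Digit '3' (value 3) x 8^2 = 192
  Digit '3' (value 3) x 8^1 = 24
  Digit '3' (value 3) x 8^0 = 3
Sum = 3291

3291


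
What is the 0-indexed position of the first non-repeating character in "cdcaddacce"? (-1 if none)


Input: cdcaddacce
Character frequencies:
  'a': 2
  'c': 4
  'd': 3
  'e': 1
Scanning left to right for freq == 1:
  Position 0 ('c'): freq=4, skip
  Position 1 ('d'): freq=3, skip
  Position 2 ('c'): freq=4, skip
  Position 3 ('a'): freq=2, skip
  Position 4 ('d'): freq=3, skip
  Position 5 ('d'): freq=3, skip
  Position 6 ('a'): freq=2, skip
  Position 7 ('c'): freq=4, skip
  Position 8 ('c'): freq=4, skip
  Position 9 ('e'): unique! => answer = 9

9


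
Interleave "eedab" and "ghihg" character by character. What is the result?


Interleaving "eedab" and "ghihg":
  Position 0: 'e' from first, 'g' from second => "eg"
  Position 1: 'e' from first, 'h' from second => "eh"
  Position 2: 'd' from first, 'i' from second => "di"
  Position 3: 'a' from first, 'h' from second => "ah"
  Position 4: 'b' from first, 'g' from second => "bg"
Result: egehdiahbg

egehdiahbg


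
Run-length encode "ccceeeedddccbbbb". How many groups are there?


Input: ccceeeedddccbbbb
Scanning for consecutive runs:
  Group 1: 'c' x 3 (positions 0-2)
  Group 2: 'e' x 4 (positions 3-6)
  Group 3: 'd' x 3 (positions 7-9)
  Group 4: 'c' x 2 (positions 10-11)
  Group 5: 'b' x 4 (positions 12-15)
Total groups: 5

5


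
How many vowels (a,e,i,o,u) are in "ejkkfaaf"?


Input: ejkkfaaf
Checking each character:
  'e' at position 0: vowel (running total: 1)
  'j' at position 1: consonant
  'k' at position 2: consonant
  'k' at position 3: consonant
  'f' at position 4: consonant
  'a' at position 5: vowel (running total: 2)
  'a' at position 6: vowel (running total: 3)
  'f' at position 7: consonant
Total vowels: 3

3


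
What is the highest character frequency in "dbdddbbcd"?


Input: dbdddbbcd
Character counts:
  'b': 3
  'c': 1
  'd': 5
Maximum frequency: 5

5


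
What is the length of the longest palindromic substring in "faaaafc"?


Input: "faaaafc"
Checking substrings for palindromes:
  [0:6] "faaaaf" (len 6) => palindrome
  [1:5] "aaaa" (len 4) => palindrome
  [1:4] "aaa" (len 3) => palindrome
  [2:5] "aaa" (len 3) => palindrome
  [1:3] "aa" (len 2) => palindrome
  [2:4] "aa" (len 2) => palindrome
Longest palindromic substring: "faaaaf" with length 6

6


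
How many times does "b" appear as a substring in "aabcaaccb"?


Searching for "b" in "aabcaaccb"
Scanning each position:
  Position 0: "a" => no
  Position 1: "a" => no
  Position 2: "b" => MATCH
  Position 3: "c" => no
  Position 4: "a" => no
  Position 5: "a" => no
  Position 6: "c" => no
  Position 7: "c" => no
  Position 8: "b" => MATCH
Total occurrences: 2

2


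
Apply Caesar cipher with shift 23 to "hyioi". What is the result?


Caesar cipher: shift "hyioi" by 23
  'h' (pos 7) + 23 = pos 4 = 'e'
  'y' (pos 24) + 23 = pos 21 = 'v'
  'i' (pos 8) + 23 = pos 5 = 'f'
  'o' (pos 14) + 23 = pos 11 = 'l'
  'i' (pos 8) + 23 = pos 5 = 'f'
Result: evflf

evflf


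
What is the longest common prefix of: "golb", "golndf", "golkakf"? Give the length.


Words: golb, golndf, golkakf
  Position 0: all 'g' => match
  Position 1: all 'o' => match
  Position 2: all 'l' => match
  Position 3: ('b', 'n', 'k') => mismatch, stop
LCP = "gol" (length 3)

3


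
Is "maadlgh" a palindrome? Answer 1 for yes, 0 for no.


Input: maadlgh
Reversed: hgldaam
  Compare pos 0 ('m') with pos 6 ('h'): MISMATCH
  Compare pos 1 ('a') with pos 5 ('g'): MISMATCH
  Compare pos 2 ('a') with pos 4 ('l'): MISMATCH
Result: not a palindrome

0


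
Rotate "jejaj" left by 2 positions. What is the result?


Input: "jejaj", rotate left by 2
First 2 characters: "je"
Remaining characters: "jaj"
Concatenate remaining + first: "jaj" + "je" = "jajje"

jajje


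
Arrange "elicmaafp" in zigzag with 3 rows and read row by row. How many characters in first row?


Zigzag "elicmaafp" into 3 rows:
Placing characters:
  'e' => row 0
  'l' => row 1
  'i' => row 2
  'c' => row 1
  'm' => row 0
  'a' => row 1
  'a' => row 2
  'f' => row 1
  'p' => row 0
Rows:
  Row 0: "emp"
  Row 1: "lcaf"
  Row 2: "ia"
First row length: 3

3


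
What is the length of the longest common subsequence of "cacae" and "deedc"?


LCS of "cacae" and "deedc"
DP table:
           d    e    e    d    c
      0    0    0    0    0    0
  c   0    0    0    0    0    1
  a   0    0    0    0    0    1
  c   0    0    0    0    0    1
  a   0    0    0    0    0    1
  e   0    0    1    1    1    1
LCS length = dp[5][5] = 1

1


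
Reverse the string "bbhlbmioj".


Input: bbhlbmioj
Reading characters right to left:
  Position 8: 'j'
  Position 7: 'o'
  Position 6: 'i'
  Position 5: 'm'
  Position 4: 'b'
  Position 3: 'l'
  Position 2: 'h'
  Position 1: 'b'
  Position 0: 'b'
Reversed: joimblhbb

joimblhbb


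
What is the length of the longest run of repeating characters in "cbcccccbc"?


Input: "cbcccccbc"
Scanning for longest run:
  Position 1 ('b'): new char, reset run to 1
  Position 2 ('c'): new char, reset run to 1
  Position 3 ('c'): continues run of 'c', length=2
  Position 4 ('c'): continues run of 'c', length=3
  Position 5 ('c'): continues run of 'c', length=4
  Position 6 ('c'): continues run of 'c', length=5
  Position 7 ('b'): new char, reset run to 1
  Position 8 ('c'): new char, reset run to 1
Longest run: 'c' with length 5

5


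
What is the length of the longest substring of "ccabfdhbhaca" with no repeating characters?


Input: "ccabfdhbhaca"
Sliding window (track last position of each char):
  Position 0 ('c'): window [0,0] length 1 -- new best
  Position 1 ('c'): repeat (last at 0), move window start to 1
  Position 1 ('c'): window [1,1] length 1
  Position 2 ('a'): window [1,2] length 2 -- new best
  Position 3 ('b'): window [1,3] length 3 -- new best
  Position 4 ('f'): window [1,4] length 4 -- new best
  Position 5 ('d'): window [1,5] length 5 -- new best
  Position 6 ('h'): window [1,6] length 6 -- new best
  Position 7 ('b'): repeat (last at 3), move window start to 4
  Position 7 ('b'): window [4,7] length 4
  Position 8 ('h'): repeat (last at 6), move window start to 7
  Position 8 ('h'): window [7,8] length 2
  Position 9 ('a'): window [7,9] length 3
  Position 10 ('c'): window [7,10] length 4
  Position 11 ('a'): repeat (last at 9), move window start to 10
  Position 11 ('a'): window [10,11] length 2
Longest substring with no repeats: "cabfdh" with length 6

6


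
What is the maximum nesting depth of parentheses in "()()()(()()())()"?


Input: "()()()(()()())()"
Tracking depth:
  Position 0 '(': depth becomes 1
  Position 1 ')': depth becomes 0
  Position 2 '(': depth becomes 1
  Position 3 ')': depth becomes 0
  Position 4 '(': depth becomes 1
  Position 5 ')': depth becomes 0
  Position 6 '(': depth becomes 1
  Position 7 '(': depth becomes 2
  Position 8 ')': depth becomes 1
  Position 9 '(': depth becomes 2
  Position 10 ')': depth becomes 1
  Position 11 '(': depth becomes 2
  Position 12 ')': depth becomes 1
  Position 13 ')': depth becomes 0
  Position 14 '(': depth becomes 1
  Position 15 ')': depth becomes 0
Maximum depth reached: 2

2


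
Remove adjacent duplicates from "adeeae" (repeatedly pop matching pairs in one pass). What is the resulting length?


Input: adeeae
Stack-based adjacent duplicate removal:
  Read 'a': push. Stack: a
  Read 'd': push. Stack: ad
  Read 'e': push. Stack: ade
  Read 'e': matches stack top 'e' => pop. Stack: ad
  Read 'a': push. Stack: ada
  Read 'e': push. Stack: adae
Final stack: "adae" (length 4)

4


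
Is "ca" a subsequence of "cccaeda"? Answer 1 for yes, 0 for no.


Check if "ca" is a subsequence of "cccaeda"
Greedy scan:
  Position 0 ('c'): matches sub[0] = 'c'
  Position 1 ('c'): no match needed
  Position 2 ('c'): no match needed
  Position 3 ('a'): matches sub[1] = 'a'
  Position 4 ('e'): no match needed
  Position 5 ('d'): no match needed
  Position 6 ('a'): no match needed
All 2 characters matched => is a subsequence

1


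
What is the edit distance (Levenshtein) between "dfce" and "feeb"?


Computing edit distance: "dfce" -> "feeb"
DP table:
           f    e    e    b
      0    1    2    3    4
  d   1    1    2    3    4
  f   2    1    2    3    4
  c   3    2    2    3    4
  e   4    3    2    2    3
Edit distance = dp[4][4] = 3

3


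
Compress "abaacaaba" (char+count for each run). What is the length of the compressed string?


Input: abaacaaba
Runs:
  'a' x 1 => "a1"
  'b' x 1 => "b1"
  'a' x 2 => "a2"
  'c' x 1 => "c1"
  'a' x 2 => "a2"
  'b' x 1 => "b1"
  'a' x 1 => "a1"
Compressed: "a1b1a2c1a2b1a1"
Compressed length: 14

14


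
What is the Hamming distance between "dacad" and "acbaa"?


Comparing "dacad" and "acbaa" position by position:
  Position 0: 'd' vs 'a' => differ
  Position 1: 'a' vs 'c' => differ
  Position 2: 'c' vs 'b' => differ
  Position 3: 'a' vs 'a' => same
  Position 4: 'd' vs 'a' => differ
Total differences (Hamming distance): 4

4


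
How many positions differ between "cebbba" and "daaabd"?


Comparing "cebbba" and "daaabd" position by position:
  Position 0: 'c' vs 'd' => DIFFER
  Position 1: 'e' vs 'a' => DIFFER
  Position 2: 'b' vs 'a' => DIFFER
  Position 3: 'b' vs 'a' => DIFFER
  Position 4: 'b' vs 'b' => same
  Position 5: 'a' vs 'd' => DIFFER
Positions that differ: 5

5


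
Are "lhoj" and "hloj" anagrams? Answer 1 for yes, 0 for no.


Strings: "lhoj", "hloj"
Sorted first:  hjlo
Sorted second: hjlo
Sorted forms match => anagrams

1


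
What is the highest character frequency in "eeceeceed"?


Input: eeceeceed
Character counts:
  'c': 2
  'd': 1
  'e': 6
Maximum frequency: 6

6
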